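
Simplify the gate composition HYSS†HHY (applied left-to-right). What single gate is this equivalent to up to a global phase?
H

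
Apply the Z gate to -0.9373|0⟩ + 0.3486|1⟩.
-0.9373|0⟩ - 0.3486|1⟩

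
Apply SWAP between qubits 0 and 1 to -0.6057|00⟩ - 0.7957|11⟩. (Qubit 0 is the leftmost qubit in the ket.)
-0.6057|00⟩ - 0.7957|11⟩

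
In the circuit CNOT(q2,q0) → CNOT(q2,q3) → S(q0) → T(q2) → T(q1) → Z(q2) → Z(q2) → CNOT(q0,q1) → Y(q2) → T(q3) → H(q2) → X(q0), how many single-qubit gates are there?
9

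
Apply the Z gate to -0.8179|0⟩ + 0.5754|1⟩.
-0.8179|0⟩ - 0.5754|1⟩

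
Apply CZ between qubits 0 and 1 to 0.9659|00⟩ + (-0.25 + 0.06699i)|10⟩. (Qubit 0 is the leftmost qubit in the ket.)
0.9659|00⟩ + (-0.25 + 0.06699i)|10⟩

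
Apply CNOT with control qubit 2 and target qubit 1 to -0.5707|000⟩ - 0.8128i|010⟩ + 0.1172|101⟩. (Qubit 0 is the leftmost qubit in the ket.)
-0.5707|000⟩ - 0.8128i|010⟩ + 0.1172|111⟩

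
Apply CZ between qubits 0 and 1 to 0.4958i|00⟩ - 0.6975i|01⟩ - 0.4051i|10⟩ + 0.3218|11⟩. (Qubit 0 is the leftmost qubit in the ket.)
0.4958i|00⟩ - 0.6975i|01⟩ - 0.4051i|10⟩ - 0.3218|11⟩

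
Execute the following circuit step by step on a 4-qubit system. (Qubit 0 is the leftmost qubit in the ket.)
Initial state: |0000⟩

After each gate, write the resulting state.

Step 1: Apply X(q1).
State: |0100⟩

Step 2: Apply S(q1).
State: i|0100⟩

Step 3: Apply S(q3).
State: i|0100⟩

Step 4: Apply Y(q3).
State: -|0101⟩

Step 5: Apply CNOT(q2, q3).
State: -|0101⟩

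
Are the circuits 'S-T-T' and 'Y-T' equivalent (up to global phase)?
No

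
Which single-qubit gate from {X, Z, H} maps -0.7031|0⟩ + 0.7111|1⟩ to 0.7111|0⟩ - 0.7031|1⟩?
X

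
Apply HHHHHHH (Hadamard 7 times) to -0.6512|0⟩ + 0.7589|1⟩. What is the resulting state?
0.07616|0⟩ - 0.9971|1⟩

H² = I, so H^7 = H: a single Hadamard. With (a, b) = (-0.6512, 0.7589), H gives ((a + b)/√2, (a − b)/√2) = (0.07616, -0.9971).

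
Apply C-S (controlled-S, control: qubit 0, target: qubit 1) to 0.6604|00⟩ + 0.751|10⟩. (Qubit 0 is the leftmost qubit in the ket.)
0.6604|00⟩ + 0.751|10⟩

C-S leaves the control-|0⟩ kets |00⟩, |01⟩ unchanged and applies S to qubit 1 on the control-|1⟩ pair (|10⟩, |11⟩).
S = [[1, 0], [0, i]].
With a = amp(|10⟩) = 0.751 and b = amp(|11⟩) = 0:
new amp(|10⟩) = (1)·a = 0.751
new amp(|11⟩) = (i)·b = 0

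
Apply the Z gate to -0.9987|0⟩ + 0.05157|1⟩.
-0.9987|0⟩ - 0.05157|1⟩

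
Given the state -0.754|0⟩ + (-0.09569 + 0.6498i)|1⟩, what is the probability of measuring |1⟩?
0.4314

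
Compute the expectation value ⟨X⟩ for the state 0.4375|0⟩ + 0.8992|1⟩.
0.7868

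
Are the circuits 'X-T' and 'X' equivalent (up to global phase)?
No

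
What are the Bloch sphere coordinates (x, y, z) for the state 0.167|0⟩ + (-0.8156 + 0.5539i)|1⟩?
(-0.2724, 0.185, -0.9441)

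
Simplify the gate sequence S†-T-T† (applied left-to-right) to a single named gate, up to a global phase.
S†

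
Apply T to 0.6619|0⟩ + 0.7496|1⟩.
0.6619|0⟩ + (0.53 + 0.53i)|1⟩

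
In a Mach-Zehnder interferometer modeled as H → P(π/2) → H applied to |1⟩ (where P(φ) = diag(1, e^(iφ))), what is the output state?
(1/2 - (1/2)i)|0⟩ + (1/2 + (1/2)i)|1⟩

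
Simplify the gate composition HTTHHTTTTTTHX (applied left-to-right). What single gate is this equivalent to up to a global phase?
X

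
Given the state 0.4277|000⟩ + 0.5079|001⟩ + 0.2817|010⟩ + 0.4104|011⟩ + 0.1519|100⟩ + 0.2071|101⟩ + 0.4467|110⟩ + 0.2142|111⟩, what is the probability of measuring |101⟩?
0.04289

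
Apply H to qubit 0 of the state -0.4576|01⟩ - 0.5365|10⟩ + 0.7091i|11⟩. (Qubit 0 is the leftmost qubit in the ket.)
-0.3794|00⟩ + (-0.3236 + 0.5014i)|01⟩ + 0.3794|10⟩ + (-0.3236 - 0.5014i)|11⟩

H on qubit 0 mixes each pair of kets that differ only in qubit 0: amplitudes (a, b) of (|…0…⟩, |…1…⟩) become ((a + b)/√2, (a − b)/√2). Kets absent from the input have amplitude 0.
(|00⟩, |10⟩): (a, b) = (0, -0.5365) → (-0.3794, 0.3794)
(|01⟩, |11⟩): (a, b) = (-0.4576, 0.7091i) → ((-0.3236 + 0.5014i), (-0.3236 - 0.5014i))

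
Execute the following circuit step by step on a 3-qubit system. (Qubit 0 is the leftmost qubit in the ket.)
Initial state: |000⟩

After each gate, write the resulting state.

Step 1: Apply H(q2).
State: 1/√2|000⟩ + 1/√2|001⟩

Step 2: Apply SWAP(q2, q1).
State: 1/√2|000⟩ + 1/√2|010⟩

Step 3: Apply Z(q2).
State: 1/√2|000⟩ + 1/√2|010⟩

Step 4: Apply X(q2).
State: 1/√2|001⟩ + 1/√2|011⟩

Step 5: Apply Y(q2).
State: -(1/√2)i|000⟩ - (1/√2)i|010⟩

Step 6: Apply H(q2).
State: -(1/2)i|000⟩ - (1/2)i|001⟩ - (1/2)i|010⟩ - (1/2)i|011⟩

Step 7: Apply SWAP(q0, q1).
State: -(1/2)i|000⟩ - (1/2)i|001⟩ - (1/2)i|100⟩ - (1/2)i|101⟩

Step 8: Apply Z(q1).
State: -(1/2)i|000⟩ - (1/2)i|001⟩ - (1/2)i|100⟩ - (1/2)i|101⟩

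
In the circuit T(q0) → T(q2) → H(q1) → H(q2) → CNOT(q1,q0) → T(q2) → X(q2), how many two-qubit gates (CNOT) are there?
1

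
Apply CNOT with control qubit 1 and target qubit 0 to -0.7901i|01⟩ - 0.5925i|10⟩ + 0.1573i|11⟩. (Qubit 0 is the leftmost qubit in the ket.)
0.1573i|01⟩ - 0.5925i|10⟩ - 0.7901i|11⟩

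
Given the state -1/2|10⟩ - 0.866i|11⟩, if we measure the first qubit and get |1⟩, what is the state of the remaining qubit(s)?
-0.5|0⟩ - 0.866i|1⟩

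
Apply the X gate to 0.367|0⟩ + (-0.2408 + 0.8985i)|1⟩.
(-0.2408 + 0.8985i)|0⟩ + 0.367|1⟩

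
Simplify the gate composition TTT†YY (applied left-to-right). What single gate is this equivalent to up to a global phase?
T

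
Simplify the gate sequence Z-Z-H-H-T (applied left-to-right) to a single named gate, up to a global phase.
T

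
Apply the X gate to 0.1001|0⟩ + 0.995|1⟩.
0.995|0⟩ + 0.1001|1⟩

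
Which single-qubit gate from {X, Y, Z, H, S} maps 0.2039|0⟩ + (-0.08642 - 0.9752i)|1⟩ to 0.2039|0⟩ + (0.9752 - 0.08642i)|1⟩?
S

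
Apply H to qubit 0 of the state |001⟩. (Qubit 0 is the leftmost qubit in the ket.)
1/√2|001⟩ + 1/√2|101⟩

H on qubit 0 mixes each pair of kets that differ only in qubit 0: amplitudes (a, b) of (|…0…⟩, |…1…⟩) become ((a + b)/√2, (a − b)/√2). Kets absent from the input have amplitude 0.
(|001⟩, |101⟩): (a, b) = (1, 0) → (1/√2, 1/√2)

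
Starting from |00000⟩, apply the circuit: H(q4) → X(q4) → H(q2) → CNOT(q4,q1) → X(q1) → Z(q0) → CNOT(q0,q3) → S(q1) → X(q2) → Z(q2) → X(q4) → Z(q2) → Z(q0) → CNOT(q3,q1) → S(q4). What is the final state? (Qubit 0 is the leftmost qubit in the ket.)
1/2|00000⟩ + 1/2|00100⟩ - 1/2|01001⟩ - 1/2|01101⟩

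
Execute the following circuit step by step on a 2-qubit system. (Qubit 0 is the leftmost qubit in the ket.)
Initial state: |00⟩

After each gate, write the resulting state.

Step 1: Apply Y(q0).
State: i|10⟩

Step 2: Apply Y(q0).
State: |00⟩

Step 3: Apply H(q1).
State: 1/√2|00⟩ + 1/√2|01⟩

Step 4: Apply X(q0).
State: 1/√2|10⟩ + 1/√2|11⟩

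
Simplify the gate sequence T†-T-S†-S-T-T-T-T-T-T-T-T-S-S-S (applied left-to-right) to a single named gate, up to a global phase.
S†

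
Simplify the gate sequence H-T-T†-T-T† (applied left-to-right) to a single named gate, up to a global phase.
H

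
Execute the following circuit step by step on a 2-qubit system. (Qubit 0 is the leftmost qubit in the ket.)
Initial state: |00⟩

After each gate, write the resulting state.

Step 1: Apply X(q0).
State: |10⟩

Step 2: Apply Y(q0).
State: -i|00⟩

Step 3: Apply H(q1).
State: -(1/√2)i|00⟩ - (1/√2)i|01⟩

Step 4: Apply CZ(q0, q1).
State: -(1/√2)i|00⟩ - (1/√2)i|01⟩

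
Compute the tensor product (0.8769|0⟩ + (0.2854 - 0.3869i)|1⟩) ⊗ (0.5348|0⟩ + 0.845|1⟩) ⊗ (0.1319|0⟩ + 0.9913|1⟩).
0.06186|000⟩ + 0.4649|001⟩ + 0.09774|010⟩ + 0.7345|011⟩ + (0.02013 - 0.02729i)|100⟩ + (0.1513 - 0.2051i)|101⟩ + (0.03181 - 0.04312i)|110⟩ + (0.2391 - 0.3241i)|111⟩

amp(|b₁b₂…⟩) = product of the factor amplitudes for bits b₁, b₂, …; only kets whose every factor amplitude is nonzero survive.
|000⟩: (0.8769)(0.5348)(0.1319) = 0.06186
|001⟩: (0.8769)(0.5348)(0.9913) = 0.4649
|010⟩: (0.8769)(0.845)(0.1319) = 0.09774
|011⟩: (0.8769)(0.845)(0.9913) = 0.7345
|100⟩: (0.2854 - 0.3869i)(0.5348)(0.1319) = (0.02013 - 0.02729i)
|101⟩: (0.2854 - 0.3869i)(0.5348)(0.9913) = (0.1513 - 0.2051i)
|110⟩: (0.2854 - 0.3869i)(0.845)(0.1319) = (0.03181 - 0.04312i)
|111⟩: (0.2854 - 0.3869i)(0.845)(0.9913) = (0.2391 - 0.3241i)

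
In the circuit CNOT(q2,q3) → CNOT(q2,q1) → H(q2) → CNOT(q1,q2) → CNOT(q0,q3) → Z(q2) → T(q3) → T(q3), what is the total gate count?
8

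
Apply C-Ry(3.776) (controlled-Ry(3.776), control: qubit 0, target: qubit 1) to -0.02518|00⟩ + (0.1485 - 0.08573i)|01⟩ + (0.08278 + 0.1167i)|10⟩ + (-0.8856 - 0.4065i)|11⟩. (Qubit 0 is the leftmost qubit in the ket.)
-0.02518|00⟩ + (0.1485 - 0.08573i)|01⟩ + (0.8156 + 0.3498i)|10⟩ + (0.3549 + 0.2377i)|11⟩

C-Ry(3.776) leaves the control-|0⟩ kets |00⟩, |01⟩ unchanged and applies Ry(3.776) to qubit 1 on the control-|1⟩ pair (|10⟩, |11⟩).
Ry(3.776) = [[cos(θ/2), −sin(θ/2)], [sin(θ/2), cos(θ/2)]]; θ = 3.776, cos(θ/2) ≈ -0.311911, sin(θ/2) ≈ 0.950111.
With a = amp(|10⟩) = (0.08278 + 0.1167i) and b = amp(|11⟩) = (-0.8856 - 0.4065i):
new amp(|10⟩) = (-0.311911)·a + (-0.950111)·b = (0.8156 + 0.3498i)
new amp(|11⟩) = (0.950111)·a + (-0.311911)·b = (0.3549 + 0.2377i)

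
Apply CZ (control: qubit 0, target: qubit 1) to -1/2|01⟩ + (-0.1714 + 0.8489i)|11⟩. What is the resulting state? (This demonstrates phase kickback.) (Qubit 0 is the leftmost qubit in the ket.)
-1/2|01⟩ + (0.1714 - 0.8489i)|11⟩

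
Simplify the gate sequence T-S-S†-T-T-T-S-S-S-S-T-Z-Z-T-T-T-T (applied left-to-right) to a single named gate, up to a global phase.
T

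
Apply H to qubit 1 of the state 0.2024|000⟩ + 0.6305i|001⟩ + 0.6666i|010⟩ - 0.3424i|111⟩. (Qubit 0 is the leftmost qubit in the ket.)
(0.1431 + 0.4714i)|000⟩ + 0.4458i|001⟩ + (0.1431 - 0.4714i)|010⟩ + 0.4458i|011⟩ - 0.2421i|101⟩ + 0.2421i|111⟩

H on qubit 1 mixes each pair of kets that differ only in qubit 1: amplitudes (a, b) of (|…0…⟩, |…1…⟩) become ((a + b)/√2, (a − b)/√2). Kets absent from the input have amplitude 0.
(|000⟩, |010⟩): (a, b) = (0.2024, 0.6666i) → ((0.1431 + 0.4714i), (0.1431 - 0.4714i))
(|001⟩, |011⟩): (a, b) = (0.6305i, 0) → (0.4458i, 0.4458i)
(|101⟩, |111⟩): (a, b) = (0, -0.3424i) → (-0.2421i, 0.2421i)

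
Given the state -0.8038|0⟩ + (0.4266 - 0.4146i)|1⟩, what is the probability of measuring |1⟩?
0.3539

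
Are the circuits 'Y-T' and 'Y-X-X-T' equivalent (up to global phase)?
Yes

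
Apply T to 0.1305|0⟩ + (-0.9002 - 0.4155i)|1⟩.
0.1305|0⟩ + (-0.3427 - 0.9303i)|1⟩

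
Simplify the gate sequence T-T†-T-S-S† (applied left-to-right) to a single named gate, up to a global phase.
T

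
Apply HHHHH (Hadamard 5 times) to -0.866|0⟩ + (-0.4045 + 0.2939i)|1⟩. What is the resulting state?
(-0.8984 + 0.2078i)|0⟩ + (-0.3263 - 0.2078i)|1⟩

H² = I, so H^5 = H: a single Hadamard. With (a, b) = (-0.866, (-0.4045 + 0.2939i)), H gives ((a + b)/√2, (a − b)/√2) = ((-0.8984 + 0.2078i), (-0.3263 - 0.2078i)).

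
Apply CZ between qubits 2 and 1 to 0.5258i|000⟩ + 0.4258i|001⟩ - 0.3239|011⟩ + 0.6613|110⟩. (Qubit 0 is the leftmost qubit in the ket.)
0.5258i|000⟩ + 0.4258i|001⟩ + 0.3239|011⟩ + 0.6613|110⟩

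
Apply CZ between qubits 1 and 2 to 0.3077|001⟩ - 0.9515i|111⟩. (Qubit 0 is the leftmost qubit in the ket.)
0.3077|001⟩ + 0.9515i|111⟩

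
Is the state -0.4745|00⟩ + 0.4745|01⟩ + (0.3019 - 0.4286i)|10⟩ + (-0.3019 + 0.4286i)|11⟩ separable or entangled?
Separable

Writing the state as a|00⟩ + b|01⟩ + c|10⟩ + d|11⟩, it is a product state iff ad − bc = 0.
Here (a, b, c, d) = (-0.4745, 0.4745, (0.3019 - 0.4286i), (-0.3019 + 0.4286i)): ad − bc = (-0.4745)(-0.3019 + 0.4286i) − (0.4745)(0.3019 - 0.4286i) = 0, so the state is separable.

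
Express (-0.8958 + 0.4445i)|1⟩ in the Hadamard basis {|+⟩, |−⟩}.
(-0.6334 + 0.3143i)|+⟩ + (0.6334 - 0.3143i)|−⟩

With |ψ⟩ = α|0⟩ + β|1⟩, the Hadamard-basis coefficients are ⟨+|ψ⟩ = (α + β)/√2 and ⟨−|ψ⟩ = (α − β)/√2.
Here α = 0, β = (-0.8958 + 0.4445i): (α + β)/√2 = (-0.6334 + 0.3143i), (α − β)/√2 = (0.6334 - 0.3143i).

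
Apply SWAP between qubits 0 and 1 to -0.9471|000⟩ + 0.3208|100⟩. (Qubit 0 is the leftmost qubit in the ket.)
-0.9471|000⟩ + 0.3208|010⟩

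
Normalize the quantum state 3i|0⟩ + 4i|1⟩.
0.6i|0⟩ + 0.8i|1⟩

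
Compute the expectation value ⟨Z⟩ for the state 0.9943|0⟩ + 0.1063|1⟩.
0.9773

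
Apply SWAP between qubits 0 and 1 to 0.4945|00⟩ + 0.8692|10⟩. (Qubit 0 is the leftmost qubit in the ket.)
0.4945|00⟩ + 0.8692|01⟩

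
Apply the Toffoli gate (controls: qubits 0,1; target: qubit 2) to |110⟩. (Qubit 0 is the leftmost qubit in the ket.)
|111⟩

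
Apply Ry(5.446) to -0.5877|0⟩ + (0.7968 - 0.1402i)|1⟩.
(0.2131 + 0.05699i)|0⟩ + (-0.9669 + 0.1281i)|1⟩

Ry(5.446) = [[cos(θ/2), −sin(θ/2)], [sin(θ/2), cos(θ/2)]]; θ = 5.446, cos(θ/2) ≈ -0.913662, sin(θ/2) ≈ 0.406475.
With a = amp(|0⟩) = -0.5877 and b = amp(|1⟩) = (0.7968 - 0.1402i):
new amp(|0⟩) = (-0.913662)·a + (-0.406475)·b = (0.2131 + 0.05699i)
new amp(|1⟩) = (0.406475)·a + (-0.913662)·b = (-0.9669 + 0.1281i)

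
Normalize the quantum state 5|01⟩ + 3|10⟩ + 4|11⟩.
1/√2|01⟩ + 0.4243|10⟩ + 0.5657|11⟩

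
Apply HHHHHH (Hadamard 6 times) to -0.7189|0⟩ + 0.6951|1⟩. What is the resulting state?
-0.7189|0⟩ + 0.6951|1⟩

H² = I, so an even number of Hadamards cancels: H^6 = I and the state is unchanged.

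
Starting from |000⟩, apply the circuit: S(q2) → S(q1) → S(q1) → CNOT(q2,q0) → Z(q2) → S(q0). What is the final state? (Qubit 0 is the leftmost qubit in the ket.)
|000⟩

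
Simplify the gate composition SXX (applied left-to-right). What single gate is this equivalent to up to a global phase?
S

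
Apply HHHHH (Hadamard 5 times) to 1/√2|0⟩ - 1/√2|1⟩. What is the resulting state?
|1⟩

H² = I, so H^5 = H: a single Hadamard. With (a, b) = (1/√2, -1/√2), H gives ((a + b)/√2, (a − b)/√2) = (0, 1).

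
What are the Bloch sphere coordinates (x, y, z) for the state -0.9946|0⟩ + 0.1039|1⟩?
(-0.2067, 0, 0.9784)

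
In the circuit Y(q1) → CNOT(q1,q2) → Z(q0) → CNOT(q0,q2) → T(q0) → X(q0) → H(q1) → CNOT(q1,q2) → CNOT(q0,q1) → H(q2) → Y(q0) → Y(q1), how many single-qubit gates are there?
8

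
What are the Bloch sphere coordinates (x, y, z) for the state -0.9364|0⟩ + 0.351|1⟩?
(-0.6574, 0, 0.7536)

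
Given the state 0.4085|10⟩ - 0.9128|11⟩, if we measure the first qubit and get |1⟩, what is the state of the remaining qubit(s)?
0.4085|0⟩ - 0.9128|1⟩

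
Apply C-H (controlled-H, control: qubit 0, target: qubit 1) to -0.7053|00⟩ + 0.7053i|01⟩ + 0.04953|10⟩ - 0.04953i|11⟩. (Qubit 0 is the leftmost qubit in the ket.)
-0.7053|00⟩ + 0.7053i|01⟩ + (0.03502 - 0.03502i)|10⟩ + (0.03502 + 0.03502i)|11⟩

C-H leaves the control-|0⟩ kets |00⟩, |01⟩ unchanged and applies H to qubit 1 on the control-|1⟩ pair (|10⟩, |11⟩).
H = [[1/√2, 1/√2], [1/√2, -1/√2]].
With a = amp(|10⟩) = 0.04953 and b = amp(|11⟩) = -0.04953i:
new amp(|10⟩) = (1/√2)·a + (1/√2)·b = (0.03502 - 0.03502i)
new amp(|11⟩) = (1/√2)·a + (-1/√2)·b = (0.03502 + 0.03502i)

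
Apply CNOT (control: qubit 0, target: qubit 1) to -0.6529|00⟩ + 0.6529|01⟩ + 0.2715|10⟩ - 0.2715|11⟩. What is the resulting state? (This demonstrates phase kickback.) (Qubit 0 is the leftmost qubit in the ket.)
-0.6529|00⟩ + 0.6529|01⟩ - 0.2715|10⟩ + 0.2715|11⟩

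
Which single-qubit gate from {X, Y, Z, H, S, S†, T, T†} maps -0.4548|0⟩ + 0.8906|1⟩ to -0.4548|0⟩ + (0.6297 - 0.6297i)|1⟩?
T†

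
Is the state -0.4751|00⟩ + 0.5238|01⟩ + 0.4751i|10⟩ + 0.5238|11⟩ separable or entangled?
Entangled

Writing the state as a|00⟩ + b|01⟩ + c|10⟩ + d|11⟩, it is a product state iff ad − bc = 0.
Here (a, b, c, d) = (-0.4751, 0.5238, 0.4751i, 0.5238): ad − bc = (-0.4751)(0.5238) − (0.5238)(0.4751i) = (-0.2489 - 0.2489i) ≠ 0, so the state is entangled.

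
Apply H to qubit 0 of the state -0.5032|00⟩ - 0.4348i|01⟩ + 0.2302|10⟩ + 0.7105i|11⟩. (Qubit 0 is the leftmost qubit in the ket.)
-0.193|00⟩ + 0.1949i|01⟩ - 0.5186|10⟩ - 0.8098i|11⟩

H on qubit 0 mixes each pair of kets that differ only in qubit 0: amplitudes (a, b) of (|…0…⟩, |…1…⟩) become ((a + b)/√2, (a − b)/√2). Kets absent from the input have amplitude 0.
(|00⟩, |10⟩): (a, b) = (-0.5032, 0.2302) → (-0.193, -0.5186)
(|01⟩, |11⟩): (a, b) = (-0.4348i, 0.7105i) → (0.1949i, -0.8098i)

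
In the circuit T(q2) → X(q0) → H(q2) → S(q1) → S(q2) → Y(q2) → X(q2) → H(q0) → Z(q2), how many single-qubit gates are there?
9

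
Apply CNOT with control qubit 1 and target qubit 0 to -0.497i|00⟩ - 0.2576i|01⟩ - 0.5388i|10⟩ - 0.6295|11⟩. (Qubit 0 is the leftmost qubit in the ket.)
-0.497i|00⟩ - 0.6295|01⟩ - 0.5388i|10⟩ - 0.2576i|11⟩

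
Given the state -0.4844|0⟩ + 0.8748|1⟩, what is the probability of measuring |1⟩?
0.7653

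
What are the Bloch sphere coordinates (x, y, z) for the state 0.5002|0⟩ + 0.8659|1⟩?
(0.8662, 0, -0.4996)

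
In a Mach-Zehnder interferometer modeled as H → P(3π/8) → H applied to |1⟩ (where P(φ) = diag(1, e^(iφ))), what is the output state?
(0.3087 - 0.4619i)|0⟩ + (0.6913 + 0.4619i)|1⟩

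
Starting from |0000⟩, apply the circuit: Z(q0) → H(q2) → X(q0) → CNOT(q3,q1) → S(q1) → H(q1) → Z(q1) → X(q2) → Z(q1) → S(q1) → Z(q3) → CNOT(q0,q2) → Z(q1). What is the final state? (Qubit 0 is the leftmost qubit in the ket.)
1/2|1000⟩ + 1/2|1010⟩ - (1/2)i|1100⟩ - (1/2)i|1110⟩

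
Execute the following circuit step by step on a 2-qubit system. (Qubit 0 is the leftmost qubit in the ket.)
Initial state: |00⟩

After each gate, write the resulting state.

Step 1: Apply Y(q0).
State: i|10⟩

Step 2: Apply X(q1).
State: i|11⟩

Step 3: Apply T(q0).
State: (-1/√2 + (1/√2)i)|11⟩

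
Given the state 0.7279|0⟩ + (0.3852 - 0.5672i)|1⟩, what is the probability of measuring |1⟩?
0.4701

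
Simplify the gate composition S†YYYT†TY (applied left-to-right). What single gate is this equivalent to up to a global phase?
S†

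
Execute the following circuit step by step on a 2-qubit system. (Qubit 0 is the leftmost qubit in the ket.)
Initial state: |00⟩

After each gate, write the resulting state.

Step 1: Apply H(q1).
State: 1/√2|00⟩ + 1/√2|01⟩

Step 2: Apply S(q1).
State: 1/√2|00⟩ + (1/√2)i|01⟩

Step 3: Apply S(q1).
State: 1/√2|00⟩ - 1/√2|01⟩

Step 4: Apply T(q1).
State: 1/√2|00⟩ + (-1/2 - (1/2)i)|01⟩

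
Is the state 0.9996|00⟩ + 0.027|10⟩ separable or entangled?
Separable

Writing the state as a|00⟩ + b|01⟩ + c|10⟩ + d|11⟩, it is a product state iff ad − bc = 0.
Here (a, b, c, d) = (0.9996, 0, 0.027, 0): ad − bc = (0.9996)(0) − (0)(0.027) = 0, so the state is separable.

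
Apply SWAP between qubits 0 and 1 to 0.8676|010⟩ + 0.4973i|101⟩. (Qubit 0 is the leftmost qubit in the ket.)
0.4973i|011⟩ + 0.8676|100⟩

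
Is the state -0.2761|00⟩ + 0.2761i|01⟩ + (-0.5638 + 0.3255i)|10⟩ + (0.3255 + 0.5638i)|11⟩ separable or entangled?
Separable

Writing the state as a|00⟩ + b|01⟩ + c|10⟩ + d|11⟩, it is a product state iff ad − bc = 0.
Here (a, b, c, d) = (-0.2761, 0.2761i, (-0.5638 + 0.3255i), (0.3255 + 0.5638i)): ad − bc = (-0.2761)(0.3255 + 0.5638i) − (0.2761i)(-0.5638 + 0.3255i) = 0, so the state is separable.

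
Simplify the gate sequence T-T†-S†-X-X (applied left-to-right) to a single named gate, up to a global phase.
S†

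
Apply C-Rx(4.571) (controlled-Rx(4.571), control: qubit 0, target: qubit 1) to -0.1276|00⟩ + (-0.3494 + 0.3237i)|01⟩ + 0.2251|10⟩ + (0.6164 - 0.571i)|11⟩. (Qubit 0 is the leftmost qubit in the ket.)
-0.1276|00⟩ + (-0.3494 + 0.3237i)|01⟩ + (-0.5788 - 0.4656i)|10⟩ + (-0.404 + 0.2042i)|11⟩

C-Rx(4.571) leaves the control-|0⟩ kets |00⟩, |01⟩ unchanged and applies Rx(4.571) to qubit 1 on the control-|1⟩ pair (|10⟩, |11⟩).
Rx(4.571) = [[cos(θ/2), −i·sin(θ/2)], [−i·sin(θ/2), cos(θ/2)]]; θ = 4.571, cos(θ/2) ≈ -0.655394, sin(θ/2) ≈ 0.755287.
With a = amp(|10⟩) = 0.2251 and b = amp(|11⟩) = (0.6164 - 0.571i):
new amp(|10⟩) = (-0.655394)·a + (-0.755287i)·b = (-0.5788 - 0.4656i)
new amp(|11⟩) = (-0.755287i)·a + (-0.655394)·b = (-0.404 + 0.2042i)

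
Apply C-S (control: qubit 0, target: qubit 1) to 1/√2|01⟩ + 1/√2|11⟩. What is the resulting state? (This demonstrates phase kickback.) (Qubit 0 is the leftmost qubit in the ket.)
1/√2|01⟩ + (1/√2)i|11⟩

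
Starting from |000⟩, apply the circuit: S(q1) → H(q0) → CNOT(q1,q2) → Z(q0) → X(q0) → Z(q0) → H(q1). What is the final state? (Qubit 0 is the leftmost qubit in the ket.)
-1/2|000⟩ - 1/2|010⟩ - 1/2|100⟩ - 1/2|110⟩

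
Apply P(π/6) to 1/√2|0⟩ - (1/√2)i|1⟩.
1/√2|0⟩ + (1/√8 - 0.6124i)|1⟩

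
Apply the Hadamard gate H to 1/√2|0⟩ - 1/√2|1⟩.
|1⟩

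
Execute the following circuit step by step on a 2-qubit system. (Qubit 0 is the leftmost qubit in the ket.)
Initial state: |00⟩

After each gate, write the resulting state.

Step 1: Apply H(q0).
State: 1/√2|00⟩ + 1/√2|10⟩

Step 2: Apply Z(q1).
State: 1/√2|00⟩ + 1/√2|10⟩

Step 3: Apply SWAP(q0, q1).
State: 1/√2|00⟩ + 1/√2|01⟩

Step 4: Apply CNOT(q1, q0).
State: 1/√2|00⟩ + 1/√2|11⟩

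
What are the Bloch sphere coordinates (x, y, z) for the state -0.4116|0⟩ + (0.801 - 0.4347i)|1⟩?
(-0.6594, 0.3578, -0.6612)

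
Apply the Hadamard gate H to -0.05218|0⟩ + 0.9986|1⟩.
0.6692|0⟩ - 0.743|1⟩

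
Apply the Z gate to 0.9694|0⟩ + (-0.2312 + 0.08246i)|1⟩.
0.9694|0⟩ + (0.2312 - 0.08246i)|1⟩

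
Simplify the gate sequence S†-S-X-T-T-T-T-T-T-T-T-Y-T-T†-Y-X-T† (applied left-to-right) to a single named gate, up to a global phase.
T†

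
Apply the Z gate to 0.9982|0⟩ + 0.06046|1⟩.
0.9982|0⟩ - 0.06046|1⟩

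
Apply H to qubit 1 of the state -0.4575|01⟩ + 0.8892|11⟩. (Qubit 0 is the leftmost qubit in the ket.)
-0.3235|00⟩ + 0.3235|01⟩ + 0.6288|10⟩ - 0.6288|11⟩

H on qubit 1 mixes each pair of kets that differ only in qubit 1: amplitudes (a, b) of (|…0…⟩, |…1…⟩) become ((a + b)/√2, (a − b)/√2). Kets absent from the input have amplitude 0.
(|00⟩, |01⟩): (a, b) = (0, -0.4575) → (-0.3235, 0.3235)
(|10⟩, |11⟩): (a, b) = (0, 0.8892) → (0.6288, -0.6288)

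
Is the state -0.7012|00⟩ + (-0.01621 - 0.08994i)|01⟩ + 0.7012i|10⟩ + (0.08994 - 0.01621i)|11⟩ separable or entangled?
Entangled

Writing the state as a|00⟩ + b|01⟩ + c|10⟩ + d|11⟩, it is a product state iff ad − bc = 0.
Here (a, b, c, d) = (-0.7012, (-0.01621 - 0.08994i), 0.7012i, (0.08994 - 0.01621i)): ad − bc = (-0.7012)(0.08994 - 0.01621i) − (-0.01621 - 0.08994i)(0.7012i) = (-0.1261 + 0.02273i) ≠ 0, so the state is entangled.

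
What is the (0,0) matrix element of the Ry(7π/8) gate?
0.1951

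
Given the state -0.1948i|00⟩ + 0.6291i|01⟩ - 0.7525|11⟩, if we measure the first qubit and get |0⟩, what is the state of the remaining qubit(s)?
-0.2958i|0⟩ + 0.9553i|1⟩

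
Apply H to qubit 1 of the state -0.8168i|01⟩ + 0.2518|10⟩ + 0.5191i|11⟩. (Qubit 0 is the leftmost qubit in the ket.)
-0.5776i|00⟩ + 0.5776i|01⟩ + (0.178 + 0.3671i)|10⟩ + (0.178 - 0.3671i)|11⟩

H on qubit 1 mixes each pair of kets that differ only in qubit 1: amplitudes (a, b) of (|…0…⟩, |…1…⟩) become ((a + b)/√2, (a − b)/√2). Kets absent from the input have amplitude 0.
(|00⟩, |01⟩): (a, b) = (0, -0.8168i) → (-0.5776i, 0.5776i)
(|10⟩, |11⟩): (a, b) = (0.2518, 0.5191i) → ((0.178 + 0.3671i), (0.178 - 0.3671i))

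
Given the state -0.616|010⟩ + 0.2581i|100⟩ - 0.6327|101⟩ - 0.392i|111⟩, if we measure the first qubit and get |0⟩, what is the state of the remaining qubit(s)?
-|10⟩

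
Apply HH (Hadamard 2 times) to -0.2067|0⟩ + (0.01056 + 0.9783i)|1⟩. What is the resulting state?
-0.2067|0⟩ + (0.01056 + 0.9783i)|1⟩

H² = I, so an even number of Hadamards cancels: H^2 = I and the state is unchanged.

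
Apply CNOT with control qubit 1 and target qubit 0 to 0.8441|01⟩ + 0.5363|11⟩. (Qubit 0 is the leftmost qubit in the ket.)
0.5363|01⟩ + 0.8441|11⟩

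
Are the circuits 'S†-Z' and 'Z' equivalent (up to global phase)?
No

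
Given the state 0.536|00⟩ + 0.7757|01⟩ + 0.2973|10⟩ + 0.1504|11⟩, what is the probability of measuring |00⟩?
0.2873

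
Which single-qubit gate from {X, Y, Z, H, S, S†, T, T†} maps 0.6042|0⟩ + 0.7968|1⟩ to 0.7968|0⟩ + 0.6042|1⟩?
X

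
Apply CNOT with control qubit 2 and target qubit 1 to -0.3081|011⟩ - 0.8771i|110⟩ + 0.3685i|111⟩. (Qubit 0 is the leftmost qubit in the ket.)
-0.3081|001⟩ + 0.3685i|101⟩ - 0.8771i|110⟩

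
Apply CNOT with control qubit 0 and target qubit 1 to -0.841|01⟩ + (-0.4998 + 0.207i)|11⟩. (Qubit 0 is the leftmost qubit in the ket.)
-0.841|01⟩ + (-0.4998 + 0.207i)|10⟩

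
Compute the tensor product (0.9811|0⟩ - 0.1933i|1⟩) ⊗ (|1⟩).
0.9811|01⟩ - 0.1933i|11⟩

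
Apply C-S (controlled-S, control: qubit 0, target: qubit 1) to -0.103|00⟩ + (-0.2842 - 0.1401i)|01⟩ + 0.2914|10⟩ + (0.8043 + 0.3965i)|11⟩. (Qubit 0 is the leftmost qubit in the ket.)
-0.103|00⟩ + (-0.2842 - 0.1401i)|01⟩ + 0.2914|10⟩ + (-0.3965 + 0.8043i)|11⟩

C-S leaves the control-|0⟩ kets |00⟩, |01⟩ unchanged and applies S to qubit 1 on the control-|1⟩ pair (|10⟩, |11⟩).
S = [[1, 0], [0, i]].
With a = amp(|10⟩) = 0.2914 and b = amp(|11⟩) = (0.8043 + 0.3965i):
new amp(|10⟩) = (1)·a = 0.2914
new amp(|11⟩) = (i)·b = (-0.3965 + 0.8043i)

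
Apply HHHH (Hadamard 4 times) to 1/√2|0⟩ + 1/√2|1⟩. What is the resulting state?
1/√2|0⟩ + 1/√2|1⟩

H² = I, so an even number of Hadamards cancels: H^4 = I and the state is unchanged.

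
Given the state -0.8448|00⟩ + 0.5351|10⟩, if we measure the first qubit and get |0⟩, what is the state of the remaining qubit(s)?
-|0⟩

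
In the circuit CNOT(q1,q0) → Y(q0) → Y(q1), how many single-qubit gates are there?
2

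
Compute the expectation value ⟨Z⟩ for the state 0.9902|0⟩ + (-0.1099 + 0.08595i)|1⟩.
0.961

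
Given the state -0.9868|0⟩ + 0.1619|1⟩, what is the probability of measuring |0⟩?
0.9738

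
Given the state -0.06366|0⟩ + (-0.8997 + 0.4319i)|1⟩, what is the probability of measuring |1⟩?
0.996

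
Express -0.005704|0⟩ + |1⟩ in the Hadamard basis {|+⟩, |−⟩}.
0.7031|+⟩ - 0.7111|−⟩

With |ψ⟩ = α|0⟩ + β|1⟩, the Hadamard-basis coefficients are ⟨+|ψ⟩ = (α + β)/√2 and ⟨−|ψ⟩ = (α − β)/√2.
Here α = -0.005704, β = 1: (α + β)/√2 = 0.7031, (α − β)/√2 = -0.7111.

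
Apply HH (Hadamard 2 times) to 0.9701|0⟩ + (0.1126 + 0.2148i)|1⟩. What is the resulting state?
0.9701|0⟩ + (0.1126 + 0.2148i)|1⟩

H² = I, so an even number of Hadamards cancels: H^2 = I and the state is unchanged.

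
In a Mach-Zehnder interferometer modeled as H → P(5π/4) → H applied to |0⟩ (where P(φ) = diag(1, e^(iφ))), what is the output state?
(0.1464 - (1/√8)i)|0⟩ + (0.8536 + (1/√8)i)|1⟩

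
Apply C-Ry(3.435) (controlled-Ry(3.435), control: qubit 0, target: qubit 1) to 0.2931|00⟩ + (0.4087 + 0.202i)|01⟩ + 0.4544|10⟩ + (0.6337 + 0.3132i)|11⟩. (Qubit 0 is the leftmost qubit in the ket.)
0.2931|00⟩ + (0.4087 + 0.202i)|01⟩ + (-0.6933 - 0.3098i)|10⟩ + (0.3569 - 0.04578i)|11⟩

C-Ry(3.435) leaves the control-|0⟩ kets |00⟩, |01⟩ unchanged and applies Ry(3.435) to qubit 1 on the control-|1⟩ pair (|10⟩, |11⟩).
Ry(3.435) = [[cos(θ/2), −sin(θ/2)], [sin(θ/2), cos(θ/2)]]; θ = 3.435, cos(θ/2) ≈ -0.146178, sin(θ/2) ≈ 0.989258.
With a = amp(|10⟩) = 0.4544 and b = amp(|11⟩) = (0.6337 + 0.3132i):
new amp(|10⟩) = (-0.146178)·a + (-0.989258)·b = (-0.6933 - 0.3098i)
new amp(|11⟩) = (0.989258)·a + (-0.146178)·b = (0.3569 - 0.04578i)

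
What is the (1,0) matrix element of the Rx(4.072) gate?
-0.8937i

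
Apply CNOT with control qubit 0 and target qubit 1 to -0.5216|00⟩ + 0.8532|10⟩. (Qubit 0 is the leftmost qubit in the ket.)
-0.5216|00⟩ + 0.8532|11⟩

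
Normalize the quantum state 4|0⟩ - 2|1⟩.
0.8944|0⟩ - 1/√5|1⟩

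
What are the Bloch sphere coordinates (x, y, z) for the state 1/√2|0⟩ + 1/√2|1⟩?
(1, 0, 0)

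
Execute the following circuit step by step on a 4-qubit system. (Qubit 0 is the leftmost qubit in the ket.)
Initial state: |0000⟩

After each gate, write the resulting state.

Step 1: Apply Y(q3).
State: i|0001⟩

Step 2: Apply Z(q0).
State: i|0001⟩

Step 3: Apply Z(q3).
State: -i|0001⟩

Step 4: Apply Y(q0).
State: |1001⟩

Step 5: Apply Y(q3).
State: -i|1000⟩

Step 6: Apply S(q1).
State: -i|1000⟩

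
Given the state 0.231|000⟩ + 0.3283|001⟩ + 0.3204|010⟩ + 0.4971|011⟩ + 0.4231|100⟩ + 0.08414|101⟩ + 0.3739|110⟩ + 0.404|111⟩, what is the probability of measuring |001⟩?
0.1078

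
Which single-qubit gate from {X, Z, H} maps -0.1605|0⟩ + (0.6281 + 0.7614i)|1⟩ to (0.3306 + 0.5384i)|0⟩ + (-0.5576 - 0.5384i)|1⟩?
H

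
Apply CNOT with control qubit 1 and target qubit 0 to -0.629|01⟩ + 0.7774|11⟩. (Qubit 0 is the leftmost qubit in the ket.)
0.7774|01⟩ - 0.629|11⟩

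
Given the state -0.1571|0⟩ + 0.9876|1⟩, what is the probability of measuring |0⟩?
0.02468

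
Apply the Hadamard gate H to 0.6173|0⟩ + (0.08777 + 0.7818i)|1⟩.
(0.4986 + 0.5528i)|0⟩ + (0.3744 - 0.5528i)|1⟩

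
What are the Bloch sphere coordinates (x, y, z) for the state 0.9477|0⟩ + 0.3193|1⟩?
(0.6052, 0, 0.7962)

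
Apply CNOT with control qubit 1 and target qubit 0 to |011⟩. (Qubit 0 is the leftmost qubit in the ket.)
|111⟩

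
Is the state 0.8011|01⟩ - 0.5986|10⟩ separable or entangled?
Entangled

Writing the state as a|00⟩ + b|01⟩ + c|10⟩ + d|11⟩, it is a product state iff ad − bc = 0.
Here (a, b, c, d) = (0, 0.8011, -0.5986, 0): ad − bc = (0)(0) − (0.8011)(-0.5986) = 0.4795 ≠ 0, so the state is entangled.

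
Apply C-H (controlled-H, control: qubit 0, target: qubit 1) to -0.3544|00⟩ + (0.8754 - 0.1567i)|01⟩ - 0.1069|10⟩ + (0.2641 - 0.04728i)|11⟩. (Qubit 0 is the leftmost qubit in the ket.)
-0.3544|00⟩ + (0.8754 - 0.1567i)|01⟩ + (0.1112 - 0.03343i)|10⟩ + (-0.2623 + 0.03343i)|11⟩

C-H leaves the control-|0⟩ kets |00⟩, |01⟩ unchanged and applies H to qubit 1 on the control-|1⟩ pair (|10⟩, |11⟩).
H = [[1/√2, 1/√2], [1/√2, -1/√2]].
With a = amp(|10⟩) = -0.1069 and b = amp(|11⟩) = (0.2641 - 0.04728i):
new amp(|10⟩) = (1/√2)·a + (1/√2)·b = (0.1112 - 0.03343i)
new amp(|11⟩) = (1/√2)·a + (-1/√2)·b = (-0.2623 + 0.03343i)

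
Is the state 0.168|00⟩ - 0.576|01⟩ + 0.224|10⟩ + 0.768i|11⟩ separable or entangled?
Entangled

Writing the state as a|00⟩ + b|01⟩ + c|10⟩ + d|11⟩, it is a product state iff ad − bc = 0.
Here (a, b, c, d) = (0.168, -0.576, 0.224, 0.768i): ad − bc = (0.168)(0.768i) − (-0.576)(0.224) = (0.129 + 0.129i) ≠ 0, so the state is entangled.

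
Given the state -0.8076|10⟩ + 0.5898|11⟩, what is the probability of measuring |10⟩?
0.6522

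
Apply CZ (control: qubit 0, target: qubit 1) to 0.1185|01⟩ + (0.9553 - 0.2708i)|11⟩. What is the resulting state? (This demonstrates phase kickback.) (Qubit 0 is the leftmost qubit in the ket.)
0.1185|01⟩ + (-0.9553 + 0.2708i)|11⟩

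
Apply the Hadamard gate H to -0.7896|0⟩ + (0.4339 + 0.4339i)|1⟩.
(-0.2515 + 0.3068i)|0⟩ + (-0.8651 - 0.3068i)|1⟩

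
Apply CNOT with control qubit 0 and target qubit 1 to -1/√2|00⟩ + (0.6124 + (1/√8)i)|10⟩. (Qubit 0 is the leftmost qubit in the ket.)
-1/√2|00⟩ + (0.6124 + (1/√8)i)|11⟩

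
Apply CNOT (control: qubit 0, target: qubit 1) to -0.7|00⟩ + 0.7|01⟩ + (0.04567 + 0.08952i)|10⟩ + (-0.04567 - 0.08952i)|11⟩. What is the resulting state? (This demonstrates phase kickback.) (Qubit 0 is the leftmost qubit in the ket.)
-0.7|00⟩ + 0.7|01⟩ + (-0.04567 - 0.08952i)|10⟩ + (0.04567 + 0.08952i)|11⟩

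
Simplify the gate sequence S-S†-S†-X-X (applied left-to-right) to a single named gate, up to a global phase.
S†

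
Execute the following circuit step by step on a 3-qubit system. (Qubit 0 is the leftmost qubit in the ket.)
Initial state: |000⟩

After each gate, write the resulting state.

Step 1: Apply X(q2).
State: |001⟩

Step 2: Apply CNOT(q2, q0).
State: |101⟩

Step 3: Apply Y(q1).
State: i|111⟩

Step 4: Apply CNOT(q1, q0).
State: i|011⟩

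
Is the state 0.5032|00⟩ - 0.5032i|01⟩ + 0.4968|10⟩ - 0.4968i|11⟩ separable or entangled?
Separable

Writing the state as a|00⟩ + b|01⟩ + c|10⟩ + d|11⟩, it is a product state iff ad − bc = 0.
Here (a, b, c, d) = (0.5032, -0.5032i, 0.4968, -0.4968i): ad − bc = (0.5032)(-0.4968i) − (-0.5032i)(0.4968) = 0, so the state is separable.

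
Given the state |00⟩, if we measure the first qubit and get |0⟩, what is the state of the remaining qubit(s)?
|0⟩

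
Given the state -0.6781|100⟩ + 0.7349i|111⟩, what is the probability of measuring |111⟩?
0.5401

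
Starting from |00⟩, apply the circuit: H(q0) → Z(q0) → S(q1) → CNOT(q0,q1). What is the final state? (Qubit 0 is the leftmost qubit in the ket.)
1/√2|00⟩ - 1/√2|11⟩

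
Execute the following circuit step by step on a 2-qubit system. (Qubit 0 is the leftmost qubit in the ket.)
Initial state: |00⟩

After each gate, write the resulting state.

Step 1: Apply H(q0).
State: 1/√2|00⟩ + 1/√2|10⟩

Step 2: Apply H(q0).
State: |00⟩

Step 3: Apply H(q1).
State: 1/√2|00⟩ + 1/√2|01⟩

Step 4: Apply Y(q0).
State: (1/√2)i|10⟩ + (1/√2)i|11⟩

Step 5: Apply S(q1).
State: (1/√2)i|10⟩ - 1/√2|11⟩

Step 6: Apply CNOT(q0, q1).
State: -1/√2|10⟩ + (1/√2)i|11⟩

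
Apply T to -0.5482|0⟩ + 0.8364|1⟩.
-0.5482|0⟩ + (0.5914 + 0.5914i)|1⟩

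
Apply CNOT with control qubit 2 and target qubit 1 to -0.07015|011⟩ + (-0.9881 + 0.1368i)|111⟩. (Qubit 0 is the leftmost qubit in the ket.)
-0.07015|001⟩ + (-0.9881 + 0.1368i)|101⟩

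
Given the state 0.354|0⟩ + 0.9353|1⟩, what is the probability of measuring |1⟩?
0.8748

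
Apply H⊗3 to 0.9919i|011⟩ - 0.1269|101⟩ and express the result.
(-0.04487 + 0.3507i)|000⟩ + (0.04487 - 0.3507i)|001⟩ + (-0.04487 - 0.3507i)|010⟩ + (0.04487 + 0.3507i)|011⟩ + (0.04487 + 0.3507i)|100⟩ + (-0.04487 - 0.3507i)|101⟩ + (0.04487 - 0.3507i)|110⟩ + (-0.04487 + 0.3507i)|111⟩

H⊗3 gives amp(|y⟩) = (1/2√2) Σ_x (−1)^(x·y) amp(|x⟩), where x·y is the number of positions in which both x and y have a 1.
|000⟩: (0.9919i - 0.1269)/(2√2) = (-0.04487 + 0.3507i)
|001⟩: (-0.9919i + 0.1269)/(2√2) = (0.04487 - 0.3507i)
|010⟩: (-0.9919i - 0.1269)/(2√2) = (-0.04487 - 0.3507i)
|011⟩: (0.9919i + 0.1269)/(2√2) = (0.04487 + 0.3507i)
|100⟩: (0.9919i + 0.1269)/(2√2) = (0.04487 + 0.3507i)
|101⟩: (-0.9919i - 0.1269)/(2√2) = (-0.04487 - 0.3507i)
|110⟩: (-0.9919i + 0.1269)/(2√2) = (0.04487 - 0.3507i)
|111⟩: (0.9919i - 0.1269)/(2√2) = (-0.04487 + 0.3507i)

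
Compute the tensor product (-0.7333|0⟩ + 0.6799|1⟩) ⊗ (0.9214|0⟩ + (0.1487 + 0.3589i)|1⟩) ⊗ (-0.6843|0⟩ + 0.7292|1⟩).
0.4624|000⟩ - 0.4927|001⟩ + (0.07462 + 0.1801i)|010⟩ + (-0.07951 - 0.1919i)|011⟩ - 0.4287|100⟩ + 0.4568|101⟩ + (-0.06918 - 0.167i)|110⟩ + (0.07372 + 0.1779i)|111⟩

amp(|b₁b₂…⟩) = product of the factor amplitudes for bits b₁, b₂, …; only kets whose every factor amplitude is nonzero survive.
|000⟩: (-0.7333)(0.9214)(-0.6843) = 0.4624
|001⟩: (-0.7333)(0.9214)(0.7292) = -0.4927
|010⟩: (-0.7333)(0.1487 + 0.3589i)(-0.6843) = (0.07462 + 0.1801i)
|011⟩: (-0.7333)(0.1487 + 0.3589i)(0.7292) = (-0.07951 - 0.1919i)
|100⟩: (0.6799)(0.9214)(-0.6843) = -0.4287
|101⟩: (0.6799)(0.9214)(0.7292) = 0.4568
|110⟩: (0.6799)(0.1487 + 0.3589i)(-0.6843) = (-0.06918 - 0.167i)
|111⟩: (0.6799)(0.1487 + 0.3589i)(0.7292) = (0.07372 + 0.1779i)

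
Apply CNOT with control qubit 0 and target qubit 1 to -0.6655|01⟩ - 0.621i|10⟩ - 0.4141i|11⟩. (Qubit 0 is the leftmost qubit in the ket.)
-0.6655|01⟩ - 0.4141i|10⟩ - 0.621i|11⟩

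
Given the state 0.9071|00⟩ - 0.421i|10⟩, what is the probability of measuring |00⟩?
0.8228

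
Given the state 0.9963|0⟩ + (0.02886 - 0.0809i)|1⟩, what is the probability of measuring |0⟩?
0.9926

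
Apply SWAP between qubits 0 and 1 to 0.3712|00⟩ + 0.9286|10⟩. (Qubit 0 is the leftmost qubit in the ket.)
0.3712|00⟩ + 0.9286|01⟩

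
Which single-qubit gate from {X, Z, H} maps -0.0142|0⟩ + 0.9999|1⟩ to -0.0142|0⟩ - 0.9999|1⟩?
Z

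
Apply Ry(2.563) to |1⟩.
-0.9584|0⟩ + 0.2853|1⟩

Ry(2.563) = [[cos(θ/2), −sin(θ/2)], [sin(θ/2), cos(θ/2)]]; θ = 2.563, cos(θ/2) ≈ 0.285278, sin(θ/2) ≈ 0.958445.
With a = amp(|0⟩) = 0 and b = amp(|1⟩) = 1:
new amp(|0⟩) = (0.285278)·a + (-0.958445)·b = -0.9584
new amp(|1⟩) = (0.958445)·a + (0.285278)·b = 0.2853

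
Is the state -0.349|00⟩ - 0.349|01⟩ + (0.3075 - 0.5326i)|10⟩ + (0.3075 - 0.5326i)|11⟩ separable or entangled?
Separable

Writing the state as a|00⟩ + b|01⟩ + c|10⟩ + d|11⟩, it is a product state iff ad − bc = 0.
Here (a, b, c, d) = (-0.349, -0.349, (0.3075 - 0.5326i), (0.3075 - 0.5326i)): ad − bc = (-0.349)(0.3075 - 0.5326i) − (-0.349)(0.3075 - 0.5326i) = 0, so the state is separable.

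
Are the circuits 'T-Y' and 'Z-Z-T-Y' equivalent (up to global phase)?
Yes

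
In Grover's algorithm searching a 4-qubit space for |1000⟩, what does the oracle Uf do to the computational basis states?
Uf|x⟩ = -|x⟩ if x = 1000, else |x⟩ (phase flip on target)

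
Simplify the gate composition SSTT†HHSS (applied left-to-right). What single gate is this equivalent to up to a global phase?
I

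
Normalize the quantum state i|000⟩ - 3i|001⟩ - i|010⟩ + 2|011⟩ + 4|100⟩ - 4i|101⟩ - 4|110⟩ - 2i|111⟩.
0.1222i|000⟩ - 0.3665i|001⟩ - 0.1222i|010⟩ + 0.2443|011⟩ + 0.4887|100⟩ - 0.4887i|101⟩ - 0.4887|110⟩ - 0.2443i|111⟩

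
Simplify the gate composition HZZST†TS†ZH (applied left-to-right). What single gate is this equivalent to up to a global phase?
X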